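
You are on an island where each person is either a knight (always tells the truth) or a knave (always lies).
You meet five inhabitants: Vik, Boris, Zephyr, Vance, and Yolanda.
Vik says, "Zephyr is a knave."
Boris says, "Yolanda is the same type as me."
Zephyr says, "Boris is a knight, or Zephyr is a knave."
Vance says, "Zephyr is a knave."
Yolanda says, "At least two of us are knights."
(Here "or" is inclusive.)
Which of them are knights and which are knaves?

Suppose Vik is a knight. Then Vik's statement "Zephyr is a knave" would have to be true. Checking the 16 ways to assign the others, none is consistent with every speaker.
(For instance, with Boris=knight, Zephyr=knight, Vance=knave, Yolanda=knight, Vik's claim "Zephyr is a knave" comes out false where it would need to be true.)
So Vik must be a knave, making "Zephyr is a knave" false. Taking Vik=knave, Boris=knight, Zephyr=knight, Vance=knave, Yolanda=knight, each remaining statement checks out:
  Boris (knight): "Yolanda is the same type as me" — true. ✓
  Zephyr (knight): "Boris is a knight, or Zephyr is a knave" — true. ✓
  Vance (knave): "Zephyr is a knave" — false. ✓
  Yolanda (knight): "at least two of us are knights" — true. ✓
This is the unique consistent assignment.

Knights: Boris, Zephyr, and Yolanda. Knaves: Vik and Vance.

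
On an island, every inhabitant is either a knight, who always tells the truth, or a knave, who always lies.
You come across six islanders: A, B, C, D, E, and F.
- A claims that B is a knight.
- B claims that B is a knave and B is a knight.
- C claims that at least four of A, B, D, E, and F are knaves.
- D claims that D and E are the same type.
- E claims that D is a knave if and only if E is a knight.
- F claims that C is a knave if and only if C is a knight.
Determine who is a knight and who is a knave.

Knights: C and E. Knaves: A, B, D, and F.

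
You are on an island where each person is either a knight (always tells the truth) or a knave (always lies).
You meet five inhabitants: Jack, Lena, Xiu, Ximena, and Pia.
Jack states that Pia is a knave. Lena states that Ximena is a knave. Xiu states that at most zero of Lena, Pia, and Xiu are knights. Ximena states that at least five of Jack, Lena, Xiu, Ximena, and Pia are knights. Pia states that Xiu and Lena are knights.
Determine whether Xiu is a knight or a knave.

Xiu is a knave.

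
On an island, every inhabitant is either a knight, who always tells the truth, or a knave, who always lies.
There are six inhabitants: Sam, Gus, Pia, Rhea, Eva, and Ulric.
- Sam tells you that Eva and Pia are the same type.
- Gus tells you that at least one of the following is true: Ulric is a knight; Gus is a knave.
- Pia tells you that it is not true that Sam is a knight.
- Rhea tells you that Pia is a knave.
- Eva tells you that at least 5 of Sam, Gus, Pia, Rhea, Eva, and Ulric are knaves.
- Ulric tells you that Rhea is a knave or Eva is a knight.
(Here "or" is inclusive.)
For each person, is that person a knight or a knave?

Sam is a knave, Gus is a knight, Pia is a knight, Rhea is a knave, Eva is a knave, and Ulric is a knight.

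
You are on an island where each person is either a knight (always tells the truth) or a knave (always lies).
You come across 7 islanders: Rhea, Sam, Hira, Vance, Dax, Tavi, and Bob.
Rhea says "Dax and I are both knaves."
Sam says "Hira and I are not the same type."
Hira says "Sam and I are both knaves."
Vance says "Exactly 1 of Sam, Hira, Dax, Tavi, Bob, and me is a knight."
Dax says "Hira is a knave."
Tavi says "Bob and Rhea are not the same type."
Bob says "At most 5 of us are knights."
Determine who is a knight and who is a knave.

Since Rhea is a knave, "Dax and I are both knaves" needs to be False, which holds.
Sam is a knight, and the claim "Hira and I are not the same type" is indeed true.
Since Hira is a knave, "Sam and I are both knaves" needs to be False, which holds.
Vance is a knave; "exactly 1 of Sam, Hira, Dax, Tavi, Bob, and me is a knight" is False, as required.
Dax is a knight, so "Hira is a knave" must be true — and it is.
Tavi is a knight; "Bob and Rhea are not the same type" is true, as required.
Bob is a knight, and the claim "at most 5 of us are knights" is indeed true.

Rhea is a knave, Sam is a knight, Hira is a knave, Vance is a knave, Dax is a knight, Tavi is a knight, and Bob is a knight.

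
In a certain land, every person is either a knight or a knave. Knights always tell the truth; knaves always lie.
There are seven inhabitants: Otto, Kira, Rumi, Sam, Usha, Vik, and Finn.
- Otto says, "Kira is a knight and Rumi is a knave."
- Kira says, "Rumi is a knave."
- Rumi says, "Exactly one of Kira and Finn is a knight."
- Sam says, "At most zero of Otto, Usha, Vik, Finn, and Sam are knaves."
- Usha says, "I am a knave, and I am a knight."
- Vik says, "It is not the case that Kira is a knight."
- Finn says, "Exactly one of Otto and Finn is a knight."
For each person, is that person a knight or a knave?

Otto is a knave, Kira is a knave, Rumi is a knight, Sam is a knave, Usha is a knave, Vik is a knight, and Finn is a knight.

Otto is a knave; "Kira is a knight and Rumi is a knave" is false, as required.
Kira is a knave, and the claim "Rumi is a knave" is indeed false.
Rumi is a knight, and the claim "exactly one of Kira and Finn is a knight" is indeed True.
As a knave, Sam's statement "at most zero of Otto, Usha, Vik, Finn, and Sam are knaves" should be false; it is.
As a knave, Usha's statement "I am a knave, and I am a knight" should be false; it is.
Since Vik is a knight, "it is not the case that Kira is a knight" needs to be True, which holds.
Finn is a knight, so "exactly one of Otto and Finn is a knight" must be True — and it is.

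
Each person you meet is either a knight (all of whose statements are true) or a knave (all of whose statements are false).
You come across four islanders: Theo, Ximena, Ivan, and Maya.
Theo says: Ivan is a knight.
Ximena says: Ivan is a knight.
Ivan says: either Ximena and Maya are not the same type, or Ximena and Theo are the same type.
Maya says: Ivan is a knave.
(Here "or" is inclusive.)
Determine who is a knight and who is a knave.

Theo is a knight, Ximena is a knight, Ivan is a knight, and Maya is a knave.

Theo is a knight, so "Ivan is a knight" must be true — and it is.
Ximena is a knight; "Ivan is a knight" is true, as required.
Ivan is a knight; "either Ximena and Maya are not the same type, or Ximena and Theo are the same type" is true, as required.
Maya is a knave, and the claim "Ivan is a knave" is indeed false.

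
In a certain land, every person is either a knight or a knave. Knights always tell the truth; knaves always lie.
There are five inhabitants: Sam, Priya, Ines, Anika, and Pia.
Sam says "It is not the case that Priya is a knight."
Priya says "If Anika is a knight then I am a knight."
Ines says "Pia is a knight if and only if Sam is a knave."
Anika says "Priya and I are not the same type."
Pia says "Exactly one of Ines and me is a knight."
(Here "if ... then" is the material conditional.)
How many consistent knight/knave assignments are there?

1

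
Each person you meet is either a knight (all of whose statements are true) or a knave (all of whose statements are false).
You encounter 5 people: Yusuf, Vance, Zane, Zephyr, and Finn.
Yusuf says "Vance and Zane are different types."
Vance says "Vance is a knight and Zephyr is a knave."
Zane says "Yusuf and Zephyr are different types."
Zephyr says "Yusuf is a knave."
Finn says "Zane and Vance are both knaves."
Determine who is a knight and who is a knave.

Yusuf is a knight, Vance is a knave, Zane is a knight, Zephyr is a knave, and Finn is a knave.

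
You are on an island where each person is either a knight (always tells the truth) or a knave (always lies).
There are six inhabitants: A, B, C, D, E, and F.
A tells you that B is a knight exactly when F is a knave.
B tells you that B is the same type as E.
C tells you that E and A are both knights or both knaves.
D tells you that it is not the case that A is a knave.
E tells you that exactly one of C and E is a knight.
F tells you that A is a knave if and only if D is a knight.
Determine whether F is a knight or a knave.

F is a knave.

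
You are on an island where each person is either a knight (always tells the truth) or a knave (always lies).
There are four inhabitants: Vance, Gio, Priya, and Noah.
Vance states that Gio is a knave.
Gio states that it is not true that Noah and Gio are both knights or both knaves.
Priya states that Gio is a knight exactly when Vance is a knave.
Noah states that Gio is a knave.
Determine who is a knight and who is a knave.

Vance is a knave, Gio is a knight, Priya is a knight, and Noah is a knave.

As a knave, Vance's statement "Gio is a knave" should be false; it is.
Gio is a knight, so "it is not true that Noah and Gio are both knights or both knaves" must be True — and it is.
Priya is a knight, and the claim "Gio is a knight exactly when Vance is a knave" is indeed True.
As a knave, Noah's statement "Gio is a knave" should be false; it is.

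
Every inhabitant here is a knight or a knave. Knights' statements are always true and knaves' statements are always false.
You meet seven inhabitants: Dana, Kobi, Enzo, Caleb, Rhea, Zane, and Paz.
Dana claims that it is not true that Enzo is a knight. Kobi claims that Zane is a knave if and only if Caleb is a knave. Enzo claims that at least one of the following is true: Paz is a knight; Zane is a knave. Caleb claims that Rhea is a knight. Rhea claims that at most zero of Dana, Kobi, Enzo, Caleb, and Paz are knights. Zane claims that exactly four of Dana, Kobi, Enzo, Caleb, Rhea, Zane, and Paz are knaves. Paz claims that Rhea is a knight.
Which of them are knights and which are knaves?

Dana is a knave, Kobi is a knight, Enzo is a knight, Caleb is a knave, Rhea is a knave, Zane is a knave, and Paz is a knave.

Since Dana is a knave, "it is not true that Enzo is a knight" needs to be False, which holds.
Kobi is a knight, and the claim "Zane is a knave if and only if Caleb is a knave" is indeed true.
Enzo (knight): "at least one of the following is true: Paz is a knight; Zane is a knave" — true. ✓
Caleb is a knave, so "Rhea is a knight" must be False — and it is.
Rhea (knave): "at most zero of Dana, Kobi, Enzo, Caleb, and Paz are knights" — False. ✓
Since Zane is a knave, "exactly four of Dana, Kobi, Enzo, Caleb, Rhea, Zane, and Paz are knaves" needs to be False, which holds.
Paz (knave): "Rhea is a knight" — False. ✓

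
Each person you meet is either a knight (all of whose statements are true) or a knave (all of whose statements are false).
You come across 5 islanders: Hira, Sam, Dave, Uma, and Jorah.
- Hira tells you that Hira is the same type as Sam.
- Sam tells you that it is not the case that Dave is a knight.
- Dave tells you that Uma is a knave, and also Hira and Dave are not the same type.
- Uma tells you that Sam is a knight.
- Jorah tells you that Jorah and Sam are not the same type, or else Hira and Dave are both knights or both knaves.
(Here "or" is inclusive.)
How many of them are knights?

3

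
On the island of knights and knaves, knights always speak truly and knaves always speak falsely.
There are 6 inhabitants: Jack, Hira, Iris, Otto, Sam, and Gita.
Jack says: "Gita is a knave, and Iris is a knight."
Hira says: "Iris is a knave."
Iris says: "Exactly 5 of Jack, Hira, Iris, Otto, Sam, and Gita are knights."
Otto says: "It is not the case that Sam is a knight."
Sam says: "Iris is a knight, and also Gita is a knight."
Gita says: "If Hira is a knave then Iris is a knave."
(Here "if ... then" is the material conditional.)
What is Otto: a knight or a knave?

Otto is a knight.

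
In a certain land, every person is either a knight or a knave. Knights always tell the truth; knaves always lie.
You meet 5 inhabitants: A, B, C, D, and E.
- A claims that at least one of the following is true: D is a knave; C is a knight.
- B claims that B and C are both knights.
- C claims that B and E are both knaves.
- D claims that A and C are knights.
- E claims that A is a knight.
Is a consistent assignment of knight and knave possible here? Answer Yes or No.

Yes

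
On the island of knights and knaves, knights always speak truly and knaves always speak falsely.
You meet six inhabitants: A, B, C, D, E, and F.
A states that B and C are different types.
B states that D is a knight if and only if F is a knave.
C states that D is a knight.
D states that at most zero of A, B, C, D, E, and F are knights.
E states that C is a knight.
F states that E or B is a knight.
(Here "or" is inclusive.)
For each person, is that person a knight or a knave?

Since A is a knight, "B and C are different types" needs to be true, which holds.
B (knight): "D is a knight if and only if F is a knave" — true. ✓
C (knave): "D is a knight" — false. ✓
D is a knave, and the claim "at most zero of A, B, C, D, E, and F are knights" is indeed false.
E (knave): "C is a knight" — false. ✓
F is a knight, and the claim "E or B is a knight" is indeed true.

A is a knight, B is a knight, C is a knave, D is a knave, E is a knave, and F is a knight.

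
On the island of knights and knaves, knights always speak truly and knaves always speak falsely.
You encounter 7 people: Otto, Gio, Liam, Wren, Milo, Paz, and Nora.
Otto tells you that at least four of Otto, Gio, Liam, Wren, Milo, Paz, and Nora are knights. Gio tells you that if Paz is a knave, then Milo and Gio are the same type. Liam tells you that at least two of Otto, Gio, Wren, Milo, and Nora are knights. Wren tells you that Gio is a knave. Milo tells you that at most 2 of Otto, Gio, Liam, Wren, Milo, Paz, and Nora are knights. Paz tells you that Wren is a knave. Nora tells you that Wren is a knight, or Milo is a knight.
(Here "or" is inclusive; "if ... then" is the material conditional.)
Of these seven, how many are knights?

The unique consistent assignment is Otto=knight, Gio=knight, Liam=knight, Wren=knave, Milo=knave, Paz=knight, Nora=knave.
That has 4 knights.

4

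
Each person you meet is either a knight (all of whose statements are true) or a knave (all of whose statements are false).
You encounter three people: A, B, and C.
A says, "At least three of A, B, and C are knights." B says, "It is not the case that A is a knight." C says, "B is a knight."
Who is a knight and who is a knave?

Since A is a knave, "at least three of A, B, and C are knights" needs to be false, which holds.
As a knight, B's statement "it is not the case that A is a knight" should be true; it is.
C is a knight, so "B is a knight" must be true — and it is.

Knights: B and C. Knaves: A.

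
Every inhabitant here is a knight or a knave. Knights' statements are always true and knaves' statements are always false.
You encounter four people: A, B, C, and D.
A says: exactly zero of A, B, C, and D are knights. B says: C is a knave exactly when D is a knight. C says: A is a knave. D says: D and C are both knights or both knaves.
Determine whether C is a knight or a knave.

C is a knight.

Consistent assignments: {A=knave, B=knight, C=knight, D=knave}; {A=knave, B=knave, C=knight, D=knight}
In every consistent assignment, C is a knight.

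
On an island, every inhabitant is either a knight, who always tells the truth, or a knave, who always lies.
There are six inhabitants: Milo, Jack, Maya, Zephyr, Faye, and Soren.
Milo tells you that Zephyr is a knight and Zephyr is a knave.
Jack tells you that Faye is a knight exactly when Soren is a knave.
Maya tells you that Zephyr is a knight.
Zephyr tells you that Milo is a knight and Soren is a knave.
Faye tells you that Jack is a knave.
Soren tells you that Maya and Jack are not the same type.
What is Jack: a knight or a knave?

Jack is a knight.

Consistent assignments: {Milo=knave, Jack=knight, Maya=knave, Zephyr=knave, Faye=knave, Soren=knight}
In every consistent assignment, Jack is a knight.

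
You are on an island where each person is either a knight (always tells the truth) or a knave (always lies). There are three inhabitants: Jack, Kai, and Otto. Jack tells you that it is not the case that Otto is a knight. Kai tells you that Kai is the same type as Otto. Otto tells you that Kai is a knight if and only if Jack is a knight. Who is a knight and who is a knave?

Jack is a knave, Kai is a knave, and Otto is a knight.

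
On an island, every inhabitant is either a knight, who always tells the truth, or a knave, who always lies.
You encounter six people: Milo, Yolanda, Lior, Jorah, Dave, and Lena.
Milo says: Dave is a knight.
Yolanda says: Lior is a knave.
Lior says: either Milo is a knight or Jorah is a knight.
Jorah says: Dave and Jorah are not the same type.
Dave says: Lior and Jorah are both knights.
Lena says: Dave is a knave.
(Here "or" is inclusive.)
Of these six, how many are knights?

The unique consistent assignment is Milo=knave, Yolanda=knight, Lior=knave, Jorah=knave, Dave=knave, Lena=knight.
That has 2 knights.

2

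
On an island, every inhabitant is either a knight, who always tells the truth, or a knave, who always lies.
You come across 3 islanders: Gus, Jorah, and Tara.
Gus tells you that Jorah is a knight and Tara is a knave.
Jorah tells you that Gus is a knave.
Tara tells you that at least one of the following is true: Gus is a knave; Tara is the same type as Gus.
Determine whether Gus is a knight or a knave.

Consistent assignments: {Gus=knave, Jorah=knight, Tara=knight}
In every consistent assignment, Gus is a knave.

Gus is a knave.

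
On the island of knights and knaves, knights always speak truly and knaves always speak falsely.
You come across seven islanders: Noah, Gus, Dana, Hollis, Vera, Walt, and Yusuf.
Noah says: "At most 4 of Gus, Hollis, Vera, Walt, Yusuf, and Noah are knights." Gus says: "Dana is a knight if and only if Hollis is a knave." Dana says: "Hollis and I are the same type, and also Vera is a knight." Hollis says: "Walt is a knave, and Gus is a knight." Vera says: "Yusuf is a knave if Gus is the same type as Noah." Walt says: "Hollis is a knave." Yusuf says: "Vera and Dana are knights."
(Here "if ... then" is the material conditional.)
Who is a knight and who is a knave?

Noah is a knight, Gus is a knight, Dana is a knave, Hollis is a knight, Vera is a knight, Walt is a knave, and Yusuf is a knave.

Since Noah is a knight, "at most 4 of Gus, Hollis, Vera, Walt, Yusuf, and Noah are knights" needs to be True, which holds.
Gus is a knight, and the claim "Dana is a knight if and only if Hollis is a knave" is indeed True.
Since Dana is a knave, "Hollis and I are the same type, and also Vera is a knight" needs to be False, which holds.
Since Hollis is a knight, "Walt is a knave, and Gus is a knight" needs to be True, which holds.
Vera is a knight, and the claim "Yusuf is a knave if Gus is the same type as Noah" is indeed True.
Walt is a knave, so "Hollis is a knave" must be False — and it is.
Since Yusuf is a knave, "Vera and Dana are knights" needs to be False, which holds.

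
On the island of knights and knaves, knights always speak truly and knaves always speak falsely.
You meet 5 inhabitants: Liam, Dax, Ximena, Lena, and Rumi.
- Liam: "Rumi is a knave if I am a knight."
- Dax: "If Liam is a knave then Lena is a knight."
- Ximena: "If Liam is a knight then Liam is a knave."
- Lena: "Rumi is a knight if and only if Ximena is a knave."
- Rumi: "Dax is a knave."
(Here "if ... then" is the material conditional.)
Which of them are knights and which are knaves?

Liam (knight): "Rumi is a knave if I am a knight" — True. ✓
As a knight, Dax's statement "if Liam is a knave then Lena is a knight" should be True; it is.
Ximena is a knave, so "if Liam is a knight then Liam is a knave" must be false — and it is.
Lena is a knave; "Rumi is a knight if and only if Ximena is a knave" is false, as required.
Rumi (knave): "Dax is a knave" — false. ✓

Knights: Liam and Dax. Knaves: Ximena, Lena, and Rumi.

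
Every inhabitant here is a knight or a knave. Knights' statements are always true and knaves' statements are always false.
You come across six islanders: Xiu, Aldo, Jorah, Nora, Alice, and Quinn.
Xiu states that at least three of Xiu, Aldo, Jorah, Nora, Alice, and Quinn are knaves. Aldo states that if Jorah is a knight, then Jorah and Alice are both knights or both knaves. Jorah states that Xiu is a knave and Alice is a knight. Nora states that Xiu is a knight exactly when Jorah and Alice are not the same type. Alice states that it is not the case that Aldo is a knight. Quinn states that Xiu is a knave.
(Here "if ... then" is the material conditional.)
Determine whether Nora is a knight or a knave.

Consistent assignments: {Xiu=knight, Aldo=knight, Jorah=knave, Nora=knave, Alice=knave, Quinn=knave}
In every consistent assignment, Nora is a knave.

Nora is a knave.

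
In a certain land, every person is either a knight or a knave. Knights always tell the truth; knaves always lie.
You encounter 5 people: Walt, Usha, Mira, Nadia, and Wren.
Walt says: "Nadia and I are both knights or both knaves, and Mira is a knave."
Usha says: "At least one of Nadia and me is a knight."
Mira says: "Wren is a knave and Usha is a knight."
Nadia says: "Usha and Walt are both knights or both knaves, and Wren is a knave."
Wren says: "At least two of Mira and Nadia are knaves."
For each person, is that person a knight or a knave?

Walt is a knave, Usha is a knight, Mira is a knight, Nadia is a knave, and Wren is a knave.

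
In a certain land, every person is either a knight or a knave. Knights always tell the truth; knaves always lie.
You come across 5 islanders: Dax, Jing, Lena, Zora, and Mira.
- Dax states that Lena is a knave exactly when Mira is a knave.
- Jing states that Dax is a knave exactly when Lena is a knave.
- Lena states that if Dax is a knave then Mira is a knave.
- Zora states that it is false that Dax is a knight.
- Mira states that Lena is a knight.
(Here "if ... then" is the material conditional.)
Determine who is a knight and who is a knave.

Dax is a knight; "Lena is a knave exactly when Mira is a knave" is True, as required.
Jing (knight): "Dax is a knave exactly when Lena is a knave" — True. ✓
Lena is a knight; "if Dax is a knave then Mira is a knave" is True, as required.
Zora is a knave, so "it is false that Dax is a knight" must be false — and it is.
As a knight, Mira's statement "Lena is a knight" should be True; it is.

Dax is a knight, Jing is a knight, Lena is a knight, Zora is a knave, and Mira is a knight.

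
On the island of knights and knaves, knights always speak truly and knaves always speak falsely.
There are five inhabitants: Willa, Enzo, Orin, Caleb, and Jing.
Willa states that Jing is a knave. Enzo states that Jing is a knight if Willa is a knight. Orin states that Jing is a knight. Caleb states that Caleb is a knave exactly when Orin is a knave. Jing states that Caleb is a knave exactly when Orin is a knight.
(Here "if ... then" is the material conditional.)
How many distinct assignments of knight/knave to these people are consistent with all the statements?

1

Consistent assignments:
  Willa=knave, Enzo=knight, Orin=knight, Caleb=knave, Jing=knight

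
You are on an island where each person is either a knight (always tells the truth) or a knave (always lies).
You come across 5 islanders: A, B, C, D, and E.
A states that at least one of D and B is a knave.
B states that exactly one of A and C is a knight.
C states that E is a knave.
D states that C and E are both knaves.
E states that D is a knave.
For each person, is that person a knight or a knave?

A is a knight, B is a knight, C is a knave, D is a knave, and E is a knight.

Suppose A is a knave. Then A's statement "at least one of D and B is a knave" would have to be false. Checking the 16 ways to assign the others, none is consistent with every speaker.
(For instance, with B=knight, C=knave, D=knave, E=knight, A's claim "at least one of D and B is a knave" comes out true where it would need to be false.)
So A must be a knight, making "at least one of D and B is a knave" true. Taking A=knight, B=knight, C=knave, D=knave, E=knight, each remaining statement checks out:
  B (knight): "exactly one of A and C is a knight" — true. ✓
  C (knave): "E is a knave" — false. ✓
  D (knave): "C and E are both knaves" — false. ✓
  E (knight): "D is a knave" — true. ✓
This is the unique consistent assignment.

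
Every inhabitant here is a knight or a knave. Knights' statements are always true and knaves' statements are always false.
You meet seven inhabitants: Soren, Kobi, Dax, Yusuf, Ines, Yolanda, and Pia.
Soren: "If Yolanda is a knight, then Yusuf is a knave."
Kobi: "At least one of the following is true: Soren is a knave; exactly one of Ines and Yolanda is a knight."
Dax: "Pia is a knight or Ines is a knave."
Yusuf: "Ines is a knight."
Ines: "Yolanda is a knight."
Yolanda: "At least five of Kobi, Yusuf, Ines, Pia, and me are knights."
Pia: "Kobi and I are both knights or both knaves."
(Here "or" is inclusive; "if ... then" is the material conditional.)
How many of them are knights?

The unique consistent assignment is Soren=knave, Kobi=knight, Dax=knight, Yusuf=knight, Ines=knight, Yolanda=knight, Pia=knight.
That has 6 knights.

6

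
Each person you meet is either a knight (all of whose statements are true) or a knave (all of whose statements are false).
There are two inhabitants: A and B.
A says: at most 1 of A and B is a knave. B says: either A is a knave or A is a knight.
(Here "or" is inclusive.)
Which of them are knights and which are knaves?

Knights: A and B. Knaves: none.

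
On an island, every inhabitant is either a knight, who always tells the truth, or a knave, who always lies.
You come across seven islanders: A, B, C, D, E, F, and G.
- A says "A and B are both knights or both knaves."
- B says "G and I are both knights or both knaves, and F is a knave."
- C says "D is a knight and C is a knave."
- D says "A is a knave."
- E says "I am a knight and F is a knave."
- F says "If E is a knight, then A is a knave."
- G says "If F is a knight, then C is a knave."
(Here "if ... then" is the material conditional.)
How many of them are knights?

The unique consistent assignment is A=knight, B=knight, C=knave, D=knave, E=knight, F=knave, G=knight.
That has 4 knights.

4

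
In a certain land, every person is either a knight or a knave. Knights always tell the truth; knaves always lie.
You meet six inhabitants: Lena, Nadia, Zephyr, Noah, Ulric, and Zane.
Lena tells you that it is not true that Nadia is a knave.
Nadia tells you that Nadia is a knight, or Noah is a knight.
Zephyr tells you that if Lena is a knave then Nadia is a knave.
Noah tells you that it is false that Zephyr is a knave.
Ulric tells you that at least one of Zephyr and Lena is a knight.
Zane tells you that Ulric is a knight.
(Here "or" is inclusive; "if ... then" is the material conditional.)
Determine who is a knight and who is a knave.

Lena is a knight, Nadia is a knight, Zephyr is a knight, Noah is a knight, Ulric is a knight, and Zane is a knight.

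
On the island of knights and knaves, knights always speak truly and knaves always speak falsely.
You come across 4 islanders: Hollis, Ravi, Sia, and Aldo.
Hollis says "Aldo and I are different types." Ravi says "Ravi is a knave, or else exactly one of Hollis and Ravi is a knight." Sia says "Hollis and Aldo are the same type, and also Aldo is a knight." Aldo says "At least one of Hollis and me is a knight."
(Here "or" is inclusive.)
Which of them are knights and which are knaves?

Knights: Ravi. Knaves: Hollis, Sia, and Aldo.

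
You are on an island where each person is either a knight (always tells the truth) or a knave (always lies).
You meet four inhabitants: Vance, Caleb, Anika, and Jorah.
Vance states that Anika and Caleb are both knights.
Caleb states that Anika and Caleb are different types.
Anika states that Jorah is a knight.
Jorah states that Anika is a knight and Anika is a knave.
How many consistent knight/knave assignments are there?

2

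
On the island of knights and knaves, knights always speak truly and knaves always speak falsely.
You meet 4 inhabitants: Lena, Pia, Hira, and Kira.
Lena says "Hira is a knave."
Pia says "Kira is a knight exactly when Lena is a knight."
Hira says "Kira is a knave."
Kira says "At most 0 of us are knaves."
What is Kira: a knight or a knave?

Consistent assignments: {Lena=knave, Pia=knight, Hira=knight, Kira=knave}
In every consistent assignment, Kira is a knave.

Kira is a knave.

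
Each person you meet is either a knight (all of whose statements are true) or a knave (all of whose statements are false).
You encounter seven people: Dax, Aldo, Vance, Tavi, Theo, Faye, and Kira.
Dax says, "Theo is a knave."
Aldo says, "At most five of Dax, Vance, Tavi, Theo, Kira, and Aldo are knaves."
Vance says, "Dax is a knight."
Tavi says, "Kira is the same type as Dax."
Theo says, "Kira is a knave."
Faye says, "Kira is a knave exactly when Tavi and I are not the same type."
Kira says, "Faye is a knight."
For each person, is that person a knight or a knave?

Knights: Dax, Aldo, Vance, Tavi, Faye, and Kira. Knaves: Theo.

Dax (knight): "Theo is a knave" — true. ✓
Aldo (knight): "at most five of Dax, Vance, Tavi, Theo, Kira, and Aldo are knaves" — true. ✓
Vance is a knight, so "Dax is a knight" must be true — and it is.
Tavi is a knight, and the claim "Kira is the same type as Dax" is indeed true.
Theo is a knave; "Kira is a knave" is false, as required.
Faye is a knight, so "Kira is a knave exactly when Tavi and I are not the same type" must be true — and it is.
Kira is a knight, so "Faye is a knight" must be true — and it is.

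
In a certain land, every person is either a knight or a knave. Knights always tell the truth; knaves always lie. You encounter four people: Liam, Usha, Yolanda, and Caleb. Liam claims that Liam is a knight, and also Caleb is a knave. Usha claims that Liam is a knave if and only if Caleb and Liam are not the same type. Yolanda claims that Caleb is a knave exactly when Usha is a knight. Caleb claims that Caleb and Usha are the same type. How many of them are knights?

2

The unique consistent assignment is Liam=knave, Usha=knight, Yolanda=knave, Caleb=knight.
That has 2 knights.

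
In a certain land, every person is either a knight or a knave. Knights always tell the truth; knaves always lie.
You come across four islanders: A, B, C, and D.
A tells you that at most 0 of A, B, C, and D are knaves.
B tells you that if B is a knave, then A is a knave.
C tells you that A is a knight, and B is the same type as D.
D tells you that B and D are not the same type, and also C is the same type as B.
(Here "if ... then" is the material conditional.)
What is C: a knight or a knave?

C is a knave.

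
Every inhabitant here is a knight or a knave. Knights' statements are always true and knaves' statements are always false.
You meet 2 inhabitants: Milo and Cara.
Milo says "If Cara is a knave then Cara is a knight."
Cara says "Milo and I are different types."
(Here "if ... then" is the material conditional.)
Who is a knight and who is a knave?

Milo is a knave, and the claim "if Cara is a knave then Cara is a knight" is indeed False.
Since Cara is a knave, "Milo and I are different types" needs to be False, which holds.

Milo is a knave and Cara is a knave.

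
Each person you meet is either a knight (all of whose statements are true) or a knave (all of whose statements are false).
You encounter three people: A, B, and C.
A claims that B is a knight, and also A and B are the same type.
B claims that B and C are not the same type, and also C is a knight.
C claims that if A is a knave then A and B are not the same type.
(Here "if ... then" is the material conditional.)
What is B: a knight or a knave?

B is a knave.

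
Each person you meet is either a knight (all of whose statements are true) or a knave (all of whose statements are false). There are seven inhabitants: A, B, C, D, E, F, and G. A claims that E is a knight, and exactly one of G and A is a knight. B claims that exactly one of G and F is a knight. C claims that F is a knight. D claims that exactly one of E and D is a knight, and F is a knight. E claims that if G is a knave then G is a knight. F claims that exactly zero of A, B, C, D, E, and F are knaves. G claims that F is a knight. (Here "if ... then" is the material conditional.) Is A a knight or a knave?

Consistent assignments: {A=knave, B=knave, C=knave, D=knave, E=knave, F=knave, G=knave}
In every consistent assignment, A is a knave.

A is a knave.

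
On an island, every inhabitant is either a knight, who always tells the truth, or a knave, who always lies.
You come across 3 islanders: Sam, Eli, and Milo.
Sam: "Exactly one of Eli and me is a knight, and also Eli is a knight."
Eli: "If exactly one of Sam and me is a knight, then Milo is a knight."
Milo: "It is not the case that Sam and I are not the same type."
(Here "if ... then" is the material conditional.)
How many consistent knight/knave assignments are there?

0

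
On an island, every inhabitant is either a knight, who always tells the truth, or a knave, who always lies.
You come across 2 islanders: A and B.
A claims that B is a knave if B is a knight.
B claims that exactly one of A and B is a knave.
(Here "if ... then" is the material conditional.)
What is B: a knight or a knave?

Consistent assignments: {A=knave, B=knight}
In every consistent assignment, B is a knight.

B is a knight.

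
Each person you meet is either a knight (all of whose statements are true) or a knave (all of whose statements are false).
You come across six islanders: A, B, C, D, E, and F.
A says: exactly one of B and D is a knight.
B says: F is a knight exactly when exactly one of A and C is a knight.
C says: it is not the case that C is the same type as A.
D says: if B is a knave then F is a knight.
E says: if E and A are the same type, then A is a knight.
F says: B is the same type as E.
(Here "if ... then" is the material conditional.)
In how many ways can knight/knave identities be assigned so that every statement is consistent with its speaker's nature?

3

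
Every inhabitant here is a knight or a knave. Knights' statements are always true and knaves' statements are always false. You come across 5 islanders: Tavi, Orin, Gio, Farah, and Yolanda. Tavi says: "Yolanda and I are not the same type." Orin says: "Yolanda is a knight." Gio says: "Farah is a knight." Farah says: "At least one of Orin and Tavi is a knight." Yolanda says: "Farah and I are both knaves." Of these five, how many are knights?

The unique consistent assignment is Tavi=knight, Orin=knave, Gio=knight, Farah=knight, Yolanda=knave.
That has 3 knights.

3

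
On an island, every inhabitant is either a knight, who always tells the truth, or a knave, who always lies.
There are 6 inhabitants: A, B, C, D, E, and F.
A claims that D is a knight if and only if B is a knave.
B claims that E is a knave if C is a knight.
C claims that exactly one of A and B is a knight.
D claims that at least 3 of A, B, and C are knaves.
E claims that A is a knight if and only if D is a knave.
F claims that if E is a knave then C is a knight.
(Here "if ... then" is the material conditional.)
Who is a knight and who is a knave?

Knights: A, B, E, and F. Knaves: C and D.

A is a knight, and the claim "D is a knight if and only if B is a knave" is indeed True.
B is a knight, so "E is a knave if C is a knight" must be True — and it is.
Since C is a knave, "exactly one of A and B is a knight" needs to be false, which holds.
Since D is a knave, "at least 3 of A, B, and C are knaves" needs to be false, which holds.
Since E is a knight, "A is a knight if and only if D is a knave" needs to be True, which holds.
F (knight): "if E is a knave then C is a knight" — True. ✓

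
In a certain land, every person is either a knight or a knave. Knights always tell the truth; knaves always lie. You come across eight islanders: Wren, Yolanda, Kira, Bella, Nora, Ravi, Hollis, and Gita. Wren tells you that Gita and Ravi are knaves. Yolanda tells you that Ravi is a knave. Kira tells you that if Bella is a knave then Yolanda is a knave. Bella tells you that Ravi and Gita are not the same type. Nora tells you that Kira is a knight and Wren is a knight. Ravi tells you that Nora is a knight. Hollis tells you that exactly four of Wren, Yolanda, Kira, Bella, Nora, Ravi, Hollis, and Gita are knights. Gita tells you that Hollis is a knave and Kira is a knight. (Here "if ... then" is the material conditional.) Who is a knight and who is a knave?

Knights: Wren and Yolanda. Knaves: Kira, Bella, Nora, Ravi, Hollis, and Gita.

Wren (knight): "Gita and Ravi are knaves" — True. ✓
Yolanda is a knight, and the claim "Ravi is a knave" is indeed True.
As a knave, Kira's statement "if Bella is a knave then Yolanda is a knave" should be false; it is.
Bella (knave): "Ravi and Gita are not the same type" — false. ✓
Since Nora is a knave, "Kira is a knight and Wren is a knight" needs to be false, which holds.
Ravi is a knave; "Nora is a knight" is false, as required.
Hollis is a knave, so "exactly four of Wren, Yolanda, Kira, Bella, Nora, Ravi, Hollis, and Gita are knights" must be false — and it is.
Gita is a knave; "Hollis is a knave and Kira is a knight" is false, as required.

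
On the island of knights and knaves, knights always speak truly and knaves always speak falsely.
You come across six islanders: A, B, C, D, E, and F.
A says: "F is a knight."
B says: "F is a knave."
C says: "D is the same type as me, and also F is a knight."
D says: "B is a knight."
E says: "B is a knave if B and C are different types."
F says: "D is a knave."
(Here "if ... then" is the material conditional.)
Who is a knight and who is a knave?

As a knave, A's statement "F is a knight" should be false; it is.
B is a knight; "F is a knave" is true, as required.
C is a knave, so "D is the same type as me, and also F is a knight" must be false — and it is.
D is a knight, and the claim "B is a knight" is indeed true.
E (knave): "B is a knave if B and C are different types" — false. ✓
F (knave): "D is a knave" — false. ✓

Knights: B and D. Knaves: A, C, E, and F.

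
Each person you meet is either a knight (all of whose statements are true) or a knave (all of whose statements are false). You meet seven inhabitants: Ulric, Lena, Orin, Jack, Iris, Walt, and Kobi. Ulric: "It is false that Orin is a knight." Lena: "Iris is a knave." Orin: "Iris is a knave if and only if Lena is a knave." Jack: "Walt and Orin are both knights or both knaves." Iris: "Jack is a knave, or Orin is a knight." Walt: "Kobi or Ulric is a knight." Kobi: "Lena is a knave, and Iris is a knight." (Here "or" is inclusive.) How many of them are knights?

4

The unique consistent assignment is Ulric=knight, Lena=knave, Orin=knave, Jack=knave, Iris=knight, Walt=knight, Kobi=knight.
That has 4 knights.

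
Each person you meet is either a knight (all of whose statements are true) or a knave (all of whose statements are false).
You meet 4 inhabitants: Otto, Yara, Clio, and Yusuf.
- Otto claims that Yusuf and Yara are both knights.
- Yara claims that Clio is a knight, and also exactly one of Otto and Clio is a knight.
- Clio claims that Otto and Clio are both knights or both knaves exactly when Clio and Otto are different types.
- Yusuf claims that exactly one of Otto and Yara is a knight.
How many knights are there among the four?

0

The unique consistent assignment is Otto=knave, Yara=knave, Clio=knave, Yusuf=knave.
That has 0 knights.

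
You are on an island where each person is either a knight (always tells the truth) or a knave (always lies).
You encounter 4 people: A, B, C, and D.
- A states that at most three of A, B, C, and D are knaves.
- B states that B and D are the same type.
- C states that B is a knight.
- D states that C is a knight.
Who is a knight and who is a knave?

Suppose A is a knave. Then A's statement "at most three of A, B, C, and D are knaves" would have to be false. Checking the 8 ways to assign the others, none is consistent with every speaker.
(For instance, with B=knight, C=knight, D=knight, A's claim "at most three of A, B, C, and D are knaves" comes out true where it would need to be false.)
So A must be a knight, making "at most three of A, B, C, and D are knaves" true. Taking A=knight, B=knight, C=knight, D=knight, each remaining statement checks out:
  B (knight): "B and D are the same type" — true. ✓
  C (knight): "B is a knight" — true. ✓
  D (knight): "C is a knight" — true. ✓
This is the unique consistent assignment.

Knights: A, B, C, and D. Knaves: none.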